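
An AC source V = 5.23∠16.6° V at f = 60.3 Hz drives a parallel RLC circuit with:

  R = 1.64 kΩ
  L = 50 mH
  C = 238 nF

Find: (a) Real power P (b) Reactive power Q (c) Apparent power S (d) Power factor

Step 1 — Angular frequency: ω = 2π·f = 2π·60.3 = 378.9 rad/s.
Step 2 — Component impedances:
  R: Z = R = 1640 Ω
  L: Z = jωL = j·378.9·0.05 = 0 + j18.94 Ω
  C: Z = 1/(jωC) = -j/(ω·C) = 0 - j1.109e+04 Ω
Step 3 — Parallel combination: 1/Z_total = 1/R + 1/L + 1/C; Z_total = 0.2195 + j18.97 Ω = 18.97∠89.3° Ω.
Step 4 — Source phasor: V = 5.23∠16.6° V = 5.012 + j1.494 V.
Step 5 — Current: I = V / Z = 0.08179 - j0.2632 A = 0.2756∠-72.7° A.
Step 6 — Complex power: S = V·I* = 0.01668 + j1.441 VA.
Step 7 — Real power: P = Re(S) = 0.01668 W.
Step 8 — Reactive power: Q = Im(S) = 1.441 VAR.
Step 9 — Apparent power: |S| = 1.442 VA.
Step 10 — Power factor: PF = P/|S| = 0.01157 (lagging).

(a) P = 0.01668 W  (b) Q = 1.441 VAR  (c) S = 1.442 VA  (d) PF = 0.01157 (lagging)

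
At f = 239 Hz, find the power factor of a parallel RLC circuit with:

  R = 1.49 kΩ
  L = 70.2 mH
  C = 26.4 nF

Step 1 — Angular frequency: ω = 2π·f = 2π·239 = 1502 rad/s.
Step 2 — Component impedances:
  R: Z = R = 1490 Ω
  L: Z = jωL = j·1502·0.0702 = 0 + j105.4 Ω
  C: Z = 1/(jωC) = -j/(ω·C) = 0 - j2.522e+04 Ω
Step 3 — Parallel combination: 1/Z_total = 1/R + 1/L + 1/C; Z_total = 7.483 + j105.3 Ω = 105.6∠85.9° Ω.
Step 4 — Power factor: PF = cos(φ) = Re(Z)/|Z| = 7.4833/105.59 = 0.07087.
Step 5 — Type: Im(Z) = 105.3 ⇒ lagging (phase φ = 85.9°).

PF = 0.07087 (lagging, φ = 85.9°)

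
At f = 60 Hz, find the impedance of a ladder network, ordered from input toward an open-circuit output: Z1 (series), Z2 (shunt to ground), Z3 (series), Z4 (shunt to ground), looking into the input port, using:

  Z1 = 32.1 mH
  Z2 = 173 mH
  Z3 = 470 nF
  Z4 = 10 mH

Step 1 — Angular frequency: ω = 2π·f = 2π·60 = 377 rad/s.
Step 2 — Component impedances:
  Z1: Z = jωL = j·377·0.0321 = 0 + j12.1 Ω
  Z2: Z = jωL = j·377·0.173 = 0 + j65.22 Ω
  Z3: Z = 1/(jωC) = -j/(ω·C) = 0 - j5644 Ω
  Z4: Z = jωL = j·377·0.01 = 0 + j3.77 Ω
Step 3 — Ladder network (open output): work backward from the far end, alternating series and parallel combinations. Z_in = 0 + j78.08 Ω = 78.08∠90.0° Ω.

Z = 0 + j78.08 Ω = 78.08∠90.0° Ω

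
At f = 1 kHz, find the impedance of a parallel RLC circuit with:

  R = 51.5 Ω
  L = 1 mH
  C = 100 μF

Step 1 — Angular frequency: ω = 2π·f = 2π·1000 = 6283 rad/s.
Step 2 — Component impedances:
  R: Z = R = 51.5 Ω
  L: Z = jωL = j·6283·0.001 = 0 + j6.283 Ω
  C: Z = 1/(jωC) = -j/(ω·C) = 0 - j1.592 Ω
Step 3 — Parallel combination: 1/Z_total = 1/R + 1/L + 1/C; Z_total = 0.08806 - j2.128 Ω = 2.13∠-87.6° Ω.

Z = 0.08806 - j2.128 Ω = 2.13∠-87.6° Ω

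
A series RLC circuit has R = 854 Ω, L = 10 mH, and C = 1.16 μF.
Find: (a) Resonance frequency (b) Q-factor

Step 1 — Resonance condition Im(Z)=0 gives ω₀ = 1/√(LC).
Step 2 — ω₀ = 1/√(0.01·1.16e-06) = 9285 rad/s.
Step 3 — f₀ = ω₀/(2π) = 1478 Hz.
Step 4 — Series Q: Q = ω₀L/R = 9285·0.01/854 = 0.1087.

(a) f₀ = 1478 Hz  (b) Q = 0.1087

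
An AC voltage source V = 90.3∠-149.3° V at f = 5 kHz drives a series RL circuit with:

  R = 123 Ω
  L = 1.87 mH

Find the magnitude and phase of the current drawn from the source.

Step 1 — Angular frequency: ω = 2π·f = 2π·5000 = 3.142e+04 rad/s.
Step 2 — Component impedances:
  R: Z = R = 123 Ω
  L: Z = jωL = j·3.142e+04·0.00187 = 0 + j58.75 Ω
Step 3 — Series combination: Z_total = R + L = 123 + j58.75 Ω = 136.3∠25.5° Ω.
Step 4 — Source phasor: V = 90.3∠-149.3° V = -77.64 - j46.1 V.
Step 5 — Ohm's law: I = V / Z_total = (-77.64 - j46.1) / (123 + j58.75) = -0.6598 - j0.05969 A.
Step 6 — Convert to polar: |I| = 0.6625 A, ∠I = -174.8°.

I = 0.6625∠-174.8° A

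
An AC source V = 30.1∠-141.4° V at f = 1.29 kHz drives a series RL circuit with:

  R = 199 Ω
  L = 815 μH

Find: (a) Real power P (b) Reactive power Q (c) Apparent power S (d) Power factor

Step 1 — Angular frequency: ω = 2π·f = 2π·1290 = 8105 rad/s.
Step 2 — Component impedances:
  R: Z = R = 199 Ω
  L: Z = jωL = j·8105·0.000815 = 0 + j6.606 Ω
Step 3 — Series combination: Z_total = R + L = 199 + j6.606 Ω = 199.1∠1.9° Ω.
Step 4 — Source phasor: V = 30.1∠-141.4° V = -23.52 - j18.78 V.
Step 5 — Current: I = V / Z = -0.1212 - j0.09034 A = 0.1512∠-143.3° A.
Step 6 — Complex power: S = V·I* = 4.548 + j0.151 VA.
Step 7 — Real power: P = Re(S) = 4.548 W.
Step 8 — Reactive power: Q = Im(S) = 0.151 VAR.
Step 9 — Apparent power: |S| = 4.55 VA.
Step 10 — Power factor: PF = P/|S| = 0.9994 (lagging).

(a) P = 4.548 W  (b) Q = 0.151 VAR  (c) S = 4.55 VA  (d) PF = 0.9994 (lagging)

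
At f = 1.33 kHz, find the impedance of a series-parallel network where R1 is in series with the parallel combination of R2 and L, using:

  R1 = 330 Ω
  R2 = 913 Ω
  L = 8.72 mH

Step 1 — Angular frequency: ω = 2π·f = 2π·1330 = 8357 rad/s.
Step 2 — Component impedances:
  R1: Z = R = 330 Ω
  R2: Z = R = 913 Ω
  L: Z = jωL = j·8357·0.00872 = 0 + j72.87 Ω
Step 3 — Parallel branch: R2 || L = 1/(1/R2 + 1/L) = 5.779 + j72.41 Ω.
Step 4 — Series with R1: Z_total = R1 + (R2 || L) = 335.8 + j72.41 Ω = 343.5∠12.2° Ω.

Z = 335.8 + j72.41 Ω = 343.5∠12.2° Ω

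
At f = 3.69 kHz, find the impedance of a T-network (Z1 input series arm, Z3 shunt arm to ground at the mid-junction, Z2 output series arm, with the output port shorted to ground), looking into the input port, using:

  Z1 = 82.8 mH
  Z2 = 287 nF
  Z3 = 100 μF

Step 1 — Angular frequency: ω = 2π·f = 2π·3690 = 2.318e+04 rad/s.
Step 2 — Component impedances:
  Z1: Z = jωL = j·2.318e+04·0.0828 = 0 + j1920 Ω
  Z2: Z = 1/(jωC) = -j/(ω·C) = 0 - j150.3 Ω
  Z3: Z = 1/(jωC) = -j/(ω·C) = 0 - j0.4313 Ω
Step 3 — With the output port shorted to ground, the output series arm Z2 runs from the junction to ground; the shunt arm Z3 also runs from the junction to ground. They appear in parallel: Z3 || Z2 = 0 - j0.4301 Ω.
Step 4 — Series with input arm Z1: Z_in = Z1 + (Z3 || Z2) = 0 + j1919 Ω = 1919∠90.0° Ω.

Z = 0 + j1919 Ω = 1919∠90.0° Ω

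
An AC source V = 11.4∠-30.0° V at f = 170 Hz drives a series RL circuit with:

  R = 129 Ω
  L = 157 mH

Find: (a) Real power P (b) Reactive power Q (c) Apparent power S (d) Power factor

Step 1 — Angular frequency: ω = 2π·f = 2π·170 = 1068 rad/s.
Step 2 — Component impedances:
  R: Z = R = 129 Ω
  L: Z = jωL = j·1068·0.157 = 0 + j167.7 Ω
Step 3 — Series combination: Z_total = R + L = 129 + j167.7 Ω = 211.6∠52.4° Ω.
Step 4 — Source phasor: V = 11.4∠-30.0° V = 9.873 - j5.7 V.
Step 5 — Current: I = V / Z = 0.007097 - j0.05341 A = 0.05388∠-82.4° A.
Step 6 — Complex power: S = V·I* = 0.3745 + j0.4869 VA.
Step 7 — Real power: P = Re(S) = 0.3745 W.
Step 8 — Reactive power: Q = Im(S) = 0.4869 VAR.
Step 9 — Apparent power: |S| = 0.6143 VA.
Step 10 — Power factor: PF = P/|S| = 0.6097 (lagging).

(a) P = 0.3745 W  (b) Q = 0.4869 VAR  (c) S = 0.6143 VA  (d) PF = 0.6097 (lagging)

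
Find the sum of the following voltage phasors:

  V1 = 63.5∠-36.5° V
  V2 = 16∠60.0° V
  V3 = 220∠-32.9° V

Step 1 — Convert each phasor to rectangular form:
  V1 = 63.5·(cos(-36.5°) + j·sin(-36.5°)) = 51.04 - j37.77 V
  V2 = 16·(cos(60.0°) + j·sin(60.0°)) = 8 + j13.86 V
  V3 = 220·(cos(-32.9°) + j·sin(-32.9°)) = 184.7 - j119.5 V
Step 2 — Sum components: V_total = 243.8 - j143.4 V.
Step 3 — Convert to polar: |V_total| = 282.8 V, ∠V_total = -30.5°.

V_total = 282.8∠-30.5° V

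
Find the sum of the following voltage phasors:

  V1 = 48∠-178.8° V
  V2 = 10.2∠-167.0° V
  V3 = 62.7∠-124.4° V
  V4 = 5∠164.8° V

Step 1 — Convert each phasor to rectangular form:
  V1 = 48·(cos(-178.8°) + j·sin(-178.8°)) = -47.99 - j1.005 V
  V2 = 10.2·(cos(-167.0°) + j·sin(-167.0°)) = -9.939 - j2.295 V
  V3 = 62.7·(cos(-124.4°) + j·sin(-124.4°)) = -35.42 - j51.73 V
  V4 = 5·(cos(164.8°) + j·sin(164.8°)) = -4.825 + j1.311 V
Step 2 — Sum components: V_total = -98.18 - j53.72 V.
Step 3 — Convert to polar: |V_total| = 111.9 V, ∠V_total = -151.3°.

V_total = 111.9∠-151.3° V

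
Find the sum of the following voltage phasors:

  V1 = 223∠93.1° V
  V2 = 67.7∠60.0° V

Step 1 — Convert each phasor to rectangular form:
  V1 = 223·(cos(93.1°) + j·sin(93.1°)) = -12.06 + j222.7 V
  V2 = 67.7·(cos(60.0°) + j·sin(60.0°)) = 33.85 + j58.63 V
Step 2 — Sum components: V_total = 21.79 + j281.3 V.
Step 3 — Convert to polar: |V_total| = 282.1 V, ∠V_total = 85.6°.

V_total = 282.1∠85.6° V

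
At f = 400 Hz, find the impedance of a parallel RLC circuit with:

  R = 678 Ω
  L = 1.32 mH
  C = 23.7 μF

Step 1 — Angular frequency: ω = 2π·f = 2π·400 = 2513 rad/s.
Step 2 — Component impedances:
  R: Z = R = 678 Ω
  L: Z = jωL = j·2513·0.00132 = 0 + j3.318 Ω
  C: Z = 1/(jωC) = -j/(ω·C) = 0 - j16.79 Ω
Step 3 — Parallel combination: 1/Z_total = 1/R + 1/L + 1/C; Z_total = 0.02521 + j4.134 Ω = 4.134∠89.7° Ω.

Z = 0.02521 + j4.134 Ω = 4.134∠89.7° Ω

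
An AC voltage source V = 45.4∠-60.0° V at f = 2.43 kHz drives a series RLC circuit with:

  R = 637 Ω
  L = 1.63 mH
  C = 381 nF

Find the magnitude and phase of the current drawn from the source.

Step 1 — Angular frequency: ω = 2π·f = 2π·2430 = 1.527e+04 rad/s.
Step 2 — Component impedances:
  R: Z = R = 637 Ω
  L: Z = jωL = j·1.527e+04·0.00163 = 0 + j24.89 Ω
  C: Z = 1/(jωC) = -j/(ω·C) = 0 - j171.9 Ω
Step 3 — Series combination: Z_total = R + L + C = 637 - j147 Ω = 653.7∠-13.0° Ω.
Step 4 — Source phasor: V = 45.4∠-60.0° V = 22.7 - j39.32 V.
Step 5 — Ohm's law: I = V / Z_total = (22.7 - j39.32) / (637 - j147) = 0.04736 - j0.05079 A.
Step 6 — Convert to polar: |I| = 0.06945 A, ∠I = -47.0°.

I = 0.06945∠-47.0° A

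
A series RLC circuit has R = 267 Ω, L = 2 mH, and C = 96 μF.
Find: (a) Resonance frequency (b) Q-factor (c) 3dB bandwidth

Step 1 — Resonance: ω₀ = 1/√(LC) = 1/√(0.002·9.6e-05) = 2282 rad/s.
Step 2 — f₀ = ω₀/(2π) = 363.2 Hz.
Step 3 — Series Q: Q = ω₀L/R = 2282·0.002/267 = 0.01709.
Step 4 — Bandwidth: Δω = ω₀/Q = 1.335e+05 rad/s; BW = Δω/(2π) = 2.125e+04 Hz.

(a) f₀ = 363.2 Hz  (b) Q = 0.01709  (c) BW = 2.125e+04 Hz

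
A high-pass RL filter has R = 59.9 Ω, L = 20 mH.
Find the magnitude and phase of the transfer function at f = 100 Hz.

Step 1 — Angular frequency: ω = 2π·100 = 628.3 rad/s.
Step 2 — Transfer function: H(jω) = jωL/(R + jωL).
Step 3 — Numerator jωL = j·12.57; denominator R + jωL = 59.9 + j12.57.
Step 4 — H = 0.04216 + j0.2009.
Step 5 — Magnitude: |H| = 0.2053 (-13.8 dB); phase: φ = 78.2°.

|H| = 0.2053 (-13.8 dB), φ = 78.2°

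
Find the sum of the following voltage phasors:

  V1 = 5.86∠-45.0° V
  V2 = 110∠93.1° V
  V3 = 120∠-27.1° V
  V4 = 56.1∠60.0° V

Step 1 — Convert each phasor to rectangular form:
  V1 = 5.86·(cos(-45.0°) + j·sin(-45.0°)) = 4.144 - j4.144 V
  V2 = 110·(cos(93.1°) + j·sin(93.1°)) = -5.949 + j109.8 V
  V3 = 120·(cos(-27.1°) + j·sin(-27.1°)) = 106.8 - j54.67 V
  V4 = 56.1·(cos(60.0°) + j·sin(60.0°)) = 28.05 + j48.58 V
Step 2 — Sum components: V_total = 133.1 + j99.61 V.
Step 3 — Convert to polar: |V_total| = 166.2 V, ∠V_total = 36.8°.

V_total = 166.2∠36.8° V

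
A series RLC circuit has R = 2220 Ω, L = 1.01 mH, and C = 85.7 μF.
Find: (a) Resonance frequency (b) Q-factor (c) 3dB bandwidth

Step 1 — Resonance condition Im(Z)=0 gives ω₀ = 1/√(LC).
Step 2 — ω₀ = 1/√(0.00101·8.57e-05) = 3399 rad/s.
Step 3 — f₀ = ω₀/(2π) = 541 Hz.
Step 4 — Series Q: Q = ω₀L/R = 3399·0.00101/2220 = 0.001546.
Step 5 — 3dB bandwidth: Δω = ω₀/Q = 2.198e+06 rad/s; BW = Δω/(2π) = 3.498e+05 Hz.

(a) f₀ = 541 Hz  (b) Q = 0.001546  (c) BW = 3.498e+05 Hz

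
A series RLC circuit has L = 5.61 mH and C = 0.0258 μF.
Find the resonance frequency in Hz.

Step 1 — Resonance condition Im(Z)=0 gives ω₀ = 1/√(LC).
Step 2 — ω₀ = 1/√(0.00561·2.58e-08) = 8.312e+04 rad/s.
Step 3 — f₀ = ω₀/(2π) = 1.323e+04 Hz.

f₀ = 1.323e+04 Hz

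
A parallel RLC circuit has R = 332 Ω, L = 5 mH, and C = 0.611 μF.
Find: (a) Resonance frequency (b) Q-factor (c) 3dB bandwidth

Step 1 — Resonance: ω₀ = 1/√(LC) = 1/√(0.005·6.11e-07) = 1.809e+04 rad/s.
Step 2 — f₀ = ω₀/(2π) = 2879 Hz.
Step 3 — Parallel Q: Q = R/(ω₀L) = 332/(1.809e+04·0.005) = 3.67.
Step 4 — Bandwidth: Δω = ω₀/Q = 4930 rad/s; BW = Δω/(2π) = 784.6 Hz.

(a) f₀ = 2879 Hz  (b) Q = 3.67  (c) BW = 784.6 Hz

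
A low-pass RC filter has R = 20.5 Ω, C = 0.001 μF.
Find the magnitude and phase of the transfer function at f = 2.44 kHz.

Step 1 — Angular frequency: ω = 2π·2440 = 1.533e+04 rad/s.
Step 2 — Transfer function: H(jω) = 1/(1 + jωRC).
Step 3 — Denominator: 1 + jωRC = 1 + j·1.533e+04·20.5·1e-09 = 1 + j0.0003143.
Step 4 — H = 1 - j0.0003143.
Step 5 — Magnitude: |H| = 1 (-0.0 dB); phase: φ = -0.0°.

|H| = 1 (-0.0 dB), φ = -0.0°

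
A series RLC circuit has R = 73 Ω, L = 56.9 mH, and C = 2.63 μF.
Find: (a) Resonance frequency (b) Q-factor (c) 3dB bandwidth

Step 1 — Resonance: ω₀ = 1/√(LC) = 1/√(0.0569·2.63e-06) = 2585 rad/s.
Step 2 — f₀ = ω₀/(2π) = 411.4 Hz.
Step 3 — Series Q: Q = ω₀L/R = 2585·0.0569/73 = 2.015.
Step 4 — Bandwidth: Δω = ω₀/Q = 1283 rad/s; BW = Δω/(2π) = 204.2 Hz.

(a) f₀ = 411.4 Hz  (b) Q = 2.015  (c) BW = 204.2 Hz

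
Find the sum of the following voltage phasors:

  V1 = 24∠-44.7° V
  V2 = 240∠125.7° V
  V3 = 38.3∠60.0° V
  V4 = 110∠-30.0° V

Step 1 — Convert each phasor to rectangular form:
  V1 = 24·(cos(-44.7°) + j·sin(-44.7°)) = 17.06 - j16.88 V
  V2 = 240·(cos(125.7°) + j·sin(125.7°)) = -140 + j194.9 V
  V3 = 38.3·(cos(60.0°) + j·sin(60.0°)) = 19.15 + j33.17 V
  V4 = 110·(cos(-30.0°) + j·sin(-30.0°)) = 95.26 - j55 V
Step 2 — Sum components: V_total = -8.578 + j156.2 V.
Step 3 — Convert to polar: |V_total| = 156.4 V, ∠V_total = 93.1°.

V_total = 156.4∠93.1° V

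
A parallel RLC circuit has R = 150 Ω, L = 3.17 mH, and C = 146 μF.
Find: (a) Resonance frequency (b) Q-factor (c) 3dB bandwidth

Step 1 — Resonance: ω₀ = 1/√(LC) = 1/√(0.00317·0.000146) = 1470 rad/s.
Step 2 — f₀ = ω₀/(2π) = 233.9 Hz.
Step 3 — Parallel Q: Q = R/(ω₀L) = 150/(1470·0.00317) = 32.19.
Step 4 — Bandwidth: Δω = ω₀/Q = 45.66 rad/s; BW = Δω/(2π) = 7.267 Hz.

(a) f₀ = 233.9 Hz  (b) Q = 32.19  (c) BW = 7.267 Hz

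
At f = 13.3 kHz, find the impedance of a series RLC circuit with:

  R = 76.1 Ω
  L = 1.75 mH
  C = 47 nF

Step 1 — Angular frequency: ω = 2π·f = 2π·1.33e+04 = 8.357e+04 rad/s.
Step 2 — Component impedances:
  R: Z = R = 76.1 Ω
  L: Z = jωL = j·8.357e+04·0.00175 = 0 + j146.2 Ω
  C: Z = 1/(jωC) = -j/(ω·C) = 0 - j254.6 Ω
Step 3 — Series combination: Z_total = R + L + C = 76.1 - j108.4 Ω = 132.4∠-54.9° Ω.

Z = 76.1 - j108.4 Ω = 132.4∠-54.9° Ω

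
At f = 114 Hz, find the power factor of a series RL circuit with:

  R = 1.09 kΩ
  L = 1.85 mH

Step 1 — Angular frequency: ω = 2π·f = 2π·114 = 716.3 rad/s.
Step 2 — Component impedances:
  R: Z = R = 1090 Ω
  L: Z = jωL = j·716.3·0.00185 = 0 + j1.325 Ω
Step 3 — Series combination: Z_total = R + L = 1090 + j1.325 Ω = 1090∠0.1° Ω.
Step 4 — Power factor: PF = cos(φ) = Re(Z)/|Z| = 1090/1090 = 1.
Step 5 — Type: Im(Z) = 1.325 ⇒ lagging (phase φ = 0.1°).

PF = 1 (lagging, φ = 0.1°)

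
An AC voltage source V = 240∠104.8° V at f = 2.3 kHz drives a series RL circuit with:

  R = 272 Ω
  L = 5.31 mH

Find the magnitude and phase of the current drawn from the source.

Step 1 — Angular frequency: ω = 2π·f = 2π·2300 = 1.445e+04 rad/s.
Step 2 — Component impedances:
  R: Z = R = 272 Ω
  L: Z = jωL = j·1.445e+04·0.00531 = 0 + j76.74 Ω
Step 3 — Series combination: Z_total = R + L = 272 + j76.74 Ω = 282.6∠15.8° Ω.
Step 4 — Source phasor: V = 240∠104.8° V = -61.31 + j232 V.
Step 5 — Ohm's law: I = V / Z_total = (-61.31 + j232) / (272 + j76.74) = 0.01415 + j0.8491 A.
Step 6 — Convert to polar: |I| = 0.8492 A, ∠I = 89.0°.

I = 0.8492∠89.0° A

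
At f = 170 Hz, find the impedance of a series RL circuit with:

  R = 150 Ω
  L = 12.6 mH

Step 1 — Angular frequency: ω = 2π·f = 2π·170 = 1068 rad/s.
Step 2 — Component impedances:
  R: Z = R = 150 Ω
  L: Z = jωL = j·1068·0.0126 = 0 + j13.46 Ω
Step 3 — Series combination: Z_total = R + L = 150 + j13.46 Ω = 150.6∠5.1° Ω.

Z = 150 + j13.46 Ω = 150.6∠5.1° Ω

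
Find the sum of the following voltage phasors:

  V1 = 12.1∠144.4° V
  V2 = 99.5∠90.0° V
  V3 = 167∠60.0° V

Step 1 — Convert each phasor to rectangular form:
  V1 = 12.1·(cos(144.4°) + j·sin(144.4°)) = -9.839 + j7.044 V
  V2 = 99.5·(cos(90.0°) + j·sin(90.0°)) = 0 + j99.5 V
  V3 = 167·(cos(60.0°) + j·sin(60.0°)) = 83.5 + j144.6 V
Step 2 — Sum components: V_total = 73.66 + j251.2 V.
Step 3 — Convert to polar: |V_total| = 261.7 V, ∠V_total = 73.7°.

V_total = 261.7∠73.7° V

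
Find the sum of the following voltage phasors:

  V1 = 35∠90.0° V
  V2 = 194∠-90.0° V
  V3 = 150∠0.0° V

Step 1 — Convert each phasor to rectangular form:
  V1 = 35·(cos(90.0°) + j·sin(90.0°)) = 0 + j35 V
  V2 = 194·(cos(-90.0°) + j·sin(-90.0°)) = 0 - j194 V
  V3 = 150·(cos(0.0°) + j·sin(0.0°)) = 150 V
Step 2 — Sum components: V_total = 150 - j159 V.
Step 3 — Convert to polar: |V_total| = 218.6 V, ∠V_total = -46.7°.

V_total = 218.6∠-46.7° V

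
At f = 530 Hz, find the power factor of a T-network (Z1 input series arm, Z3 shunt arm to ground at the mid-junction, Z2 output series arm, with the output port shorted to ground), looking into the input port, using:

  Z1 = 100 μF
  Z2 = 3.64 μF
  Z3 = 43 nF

Step 1 — Angular frequency: ω = 2π·f = 2π·530 = 3330 rad/s.
Step 2 — Component impedances:
  Z1: Z = 1/(jωC) = -j/(ω·C) = 0 - j3.003 Ω
  Z2: Z = 1/(jωC) = -j/(ω·C) = 0 - j82.5 Ω
  Z3: Z = 1/(jωC) = -j/(ω·C) = 0 - j6984 Ω
Step 3 — With the output port shorted to ground, the output series arm Z2 runs from the junction to ground; the shunt arm Z3 also runs from the junction to ground. They appear in parallel: Z3 || Z2 = 0 - j81.53 Ω.
Step 4 — Series with input arm Z1: Z_in = Z1 + (Z3 || Z2) = 0 - j84.54 Ω = 84.54∠-90.0° Ω.
Step 5 — Power factor: PF = cos(φ) = Re(Z)/|Z| = 0/84.54 = 0.
Step 6 — Type: Im(Z) = -84.54 ⇒ leading (phase φ = -90.0°).

PF = 0 (leading, φ = -90.0°)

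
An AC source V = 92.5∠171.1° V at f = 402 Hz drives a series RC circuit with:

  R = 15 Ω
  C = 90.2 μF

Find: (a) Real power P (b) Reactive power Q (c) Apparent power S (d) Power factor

Step 1 — Angular frequency: ω = 2π·f = 2π·402 = 2526 rad/s.
Step 2 — Component impedances:
  R: Z = R = 15 Ω
  C: Z = 1/(jωC) = -j/(ω·C) = 0 - j4.389 Ω
Step 3 — Series combination: Z_total = R + C = 15 - j4.389 Ω = 15.63∠-16.3° Ω.
Step 4 — Source phasor: V = 92.5∠171.1° V = -91.39 + j14.31 V.
Step 5 — Current: I = V / Z = -5.869 - j0.7633 A = 5.918∠-172.6° A.
Step 6 — Complex power: S = V·I* = 525.4 - j153.7 VA.
Step 7 — Real power: P = Re(S) = 525.4 W.
Step 8 — Reactive power: Q = Im(S) = -153.7 VAR.
Step 9 — Apparent power: |S| = 547.5 VA.
Step 10 — Power factor: PF = P/|S| = 0.9598 (leading).

(a) P = 525.4 W  (b) Q = -153.7 VAR  (c) S = 547.5 VA  (d) PF = 0.9598 (leading)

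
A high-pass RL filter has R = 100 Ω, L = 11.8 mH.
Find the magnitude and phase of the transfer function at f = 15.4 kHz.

Step 1 — Angular frequency: ω = 2π·1.54e+04 = 9.676e+04 rad/s.
Step 2 — Transfer function: H(jω) = jωL/(R + jωL).
Step 3 — Numerator jωL = j·1142; denominator R + jωL = 100 + j1142.
Step 4 — H = 0.9924 + j0.08692.
Step 5 — Magnitude: |H| = 0.9962 (-0.0 dB); phase: φ = 5.0°.

|H| = 0.9962 (-0.0 dB), φ = 5.0°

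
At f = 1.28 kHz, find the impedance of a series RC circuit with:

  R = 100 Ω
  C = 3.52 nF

Step 1 — Angular frequency: ω = 2π·f = 2π·1280 = 8042 rad/s.
Step 2 — Component impedances:
  R: Z = R = 100 Ω
  C: Z = 1/(jωC) = -j/(ω·C) = 0 - j3.532e+04 Ω
Step 3 — Series combination: Z_total = R + C = 100 - j3.532e+04 Ω = 3.532e+04∠-89.8° Ω.

Z = 100 - j3.532e+04 Ω = 3.532e+04∠-89.8° Ω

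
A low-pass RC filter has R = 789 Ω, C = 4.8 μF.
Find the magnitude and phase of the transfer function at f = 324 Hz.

Step 1 — Angular frequency: ω = 2π·324 = 2036 rad/s.
Step 2 — Transfer function: H(jω) = 1/(1 + jωRC).
Step 3 — Denominator: 1 + jωRC = 1 + j·2036·789·4.8e-06 = 1 + j7.71.
Step 4 — H = 0.01655 - j0.1276.
Step 5 — Magnitude: |H| = 0.1286 (-17.8 dB); phase: φ = -82.6°.

|H| = 0.1286 (-17.8 dB), φ = -82.6°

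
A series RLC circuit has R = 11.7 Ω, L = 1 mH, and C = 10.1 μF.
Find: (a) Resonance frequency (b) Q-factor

Step 1 — Resonance condition Im(Z)=0 gives ω₀ = 1/√(LC).
Step 2 — ω₀ = 1/√(0.001·1.01e-05) = 9950 rad/s.
Step 3 — f₀ = ω₀/(2π) = 1584 Hz.
Step 4 — Series Q: Q = ω₀L/R = 9950·0.001/11.7 = 0.8505.

(a) f₀ = 1584 Hz  (b) Q = 0.8505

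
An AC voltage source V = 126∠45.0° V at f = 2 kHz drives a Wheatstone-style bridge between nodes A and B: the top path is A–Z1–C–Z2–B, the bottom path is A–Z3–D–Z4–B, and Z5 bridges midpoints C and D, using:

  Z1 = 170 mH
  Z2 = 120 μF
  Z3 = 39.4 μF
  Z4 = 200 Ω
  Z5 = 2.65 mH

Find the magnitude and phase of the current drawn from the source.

Step 1 — Angular frequency: ω = 2π·f = 2π·2000 = 1.257e+04 rad/s.
Step 2 — Component impedances:
  Z1: Z = jωL = j·1.257e+04·0.17 = 0 + j2136 Ω
  Z2: Z = 1/(jωC) = -j/(ω·C) = 0 - j0.6631 Ω
  Z3: Z = 1/(jωC) = -j/(ω·C) = 0 - j2.02 Ω
  Z4: Z = R = 200 Ω
  Z5: Z = jωL = j·1.257e+04·0.00265 = 0 + j33.3 Ω
Step 3 — Bridge requires nodal analysis (the Z5 bridge couples midpoints C and D, so the two paths cannot be reduced to a simple series/parallel combination). Setting node B to ground and injecting 1 A at node A, the 3-node admittance system at A, C, D solves to V_A = Z_AB = 5.04 + j29.36 Ω = 29.79∠80.3° Ω.
Step 4 — Source phasor: V = 126∠45.0° V = 89.1 + j89.1 V.
Step 5 — Ohm's law: I = V / Z_total = (89.1 + j89.1) / (5.04 + j29.36) = 3.454 - j2.442 A.
Step 6 — Convert to polar: |I| = 4.23 A, ∠I = -35.3°.

I = 4.23∠-35.3° A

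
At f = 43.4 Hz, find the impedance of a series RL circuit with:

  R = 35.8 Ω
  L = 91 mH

Step 1 — Angular frequency: ω = 2π·f = 2π·43.4 = 272.7 rad/s.
Step 2 — Component impedances:
  R: Z = R = 35.8 Ω
  L: Z = jωL = j·272.7·0.091 = 0 + j24.81 Ω
Step 3 — Series combination: Z_total = R + L = 35.8 + j24.81 Ω = 43.56∠34.7° Ω.

Z = 35.8 + j24.81 Ω = 43.56∠34.7° Ω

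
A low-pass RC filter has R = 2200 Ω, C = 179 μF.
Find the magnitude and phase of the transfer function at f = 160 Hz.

Step 1 — Angular frequency: ω = 2π·160 = 1005 rad/s.
Step 2 — Transfer function: H(jω) = 1/(1 + jωRC).
Step 3 — Denominator: 1 + jωRC = 1 + j·1005·2200·0.000179 = 1 + j395.9.
Step 4 — H = 6.38e-06 - j0.002526.
Step 5 — Magnitude: |H| = 0.002526 (-52.0 dB); phase: φ = -89.9°.

|H| = 0.002526 (-52.0 dB), φ = -89.9°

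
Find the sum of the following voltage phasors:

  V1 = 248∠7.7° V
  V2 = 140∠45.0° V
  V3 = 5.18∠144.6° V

Step 1 — Convert each phasor to rectangular form:
  V1 = 248·(cos(7.7°) + j·sin(7.7°)) = 245.8 + j33.23 V
  V2 = 140·(cos(45.0°) + j·sin(45.0°)) = 98.99 + j98.99 V
  V3 = 5.18·(cos(144.6°) + j·sin(144.6°)) = -4.222 + j3.001 V
Step 2 — Sum components: V_total = 340.5 + j135.2 V.
Step 3 — Convert to polar: |V_total| = 366.4 V, ∠V_total = 21.7°.

V_total = 366.4∠21.7° V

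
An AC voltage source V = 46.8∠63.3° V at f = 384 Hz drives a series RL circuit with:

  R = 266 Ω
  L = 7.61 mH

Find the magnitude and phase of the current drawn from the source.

Step 1 — Angular frequency: ω = 2π·f = 2π·384 = 2413 rad/s.
Step 2 — Component impedances:
  R: Z = R = 266 Ω
  L: Z = jωL = j·2413·0.00761 = 0 + j18.36 Ω
Step 3 — Series combination: Z_total = R + L = 266 + j18.36 Ω = 266.6∠3.9° Ω.
Step 4 — Source phasor: V = 46.8∠63.3° V = 21.03 + j41.81 V.
Step 5 — Ohm's law: I = V / Z_total = (21.03 + j41.81) / (266 + j18.36) = 0.08948 + j0.151 A.
Step 6 — Convert to polar: |I| = 0.1755 A, ∠I = 59.4°.

I = 0.1755∠59.4° A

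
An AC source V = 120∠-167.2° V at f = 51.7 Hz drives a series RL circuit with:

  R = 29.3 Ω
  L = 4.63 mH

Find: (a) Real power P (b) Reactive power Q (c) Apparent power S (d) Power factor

Step 1 — Angular frequency: ω = 2π·f = 2π·51.7 = 324.8 rad/s.
Step 2 — Component impedances:
  R: Z = R = 29.3 Ω
  L: Z = jωL = j·324.8·0.00463 = 0 + j1.504 Ω
Step 3 — Series combination: Z_total = R + L = 29.3 + j1.504 Ω = 29.34∠2.9° Ω.
Step 4 — Source phasor: V = 120∠-167.2° V = -117 - j26.59 V.
Step 5 — Current: I = V / Z = -4.03 - j0.7005 A = 4.09∠-170.1° A.
Step 6 — Complex power: S = V·I* = 490.2 + j25.16 VA.
Step 7 — Real power: P = Re(S) = 490.2 W.
Step 8 — Reactive power: Q = Im(S) = 25.16 VAR.
Step 9 — Apparent power: |S| = 490.8 VA.
Step 10 — Power factor: PF = P/|S| = 0.9987 (lagging).

(a) P = 490.2 W  (b) Q = 25.16 VAR  (c) S = 490.8 VA  (d) PF = 0.9987 (lagging)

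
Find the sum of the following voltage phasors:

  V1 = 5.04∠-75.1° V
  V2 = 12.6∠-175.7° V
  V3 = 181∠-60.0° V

Step 1 — Convert each phasor to rectangular form:
  V1 = 5.04·(cos(-75.1°) + j·sin(-75.1°)) = 1.296 - j4.871 V
  V2 = 12.6·(cos(-175.7°) + j·sin(-175.7°)) = -12.56 - j0.9447 V
  V3 = 181·(cos(-60.0°) + j·sin(-60.0°)) = 90.5 - j156.8 V
Step 2 — Sum components: V_total = 79.23 - j162.6 V.
Step 3 — Convert to polar: |V_total| = 180.8 V, ∠V_total = -64.0°.

V_total = 180.8∠-64.0° V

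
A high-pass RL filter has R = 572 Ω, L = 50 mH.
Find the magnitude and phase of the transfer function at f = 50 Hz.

Step 1 — Angular frequency: ω = 2π·50 = 314.2 rad/s.
Step 2 — Transfer function: H(jω) = jωL/(R + jωL).
Step 3 — Numerator jωL = j·15.71; denominator R + jωL = 572 + j15.71.
Step 4 — H = 0.0007536 + j0.02744.
Step 5 — Magnitude: |H| = 0.02745 (-31.2 dB); phase: φ = 88.4°.

|H| = 0.02745 (-31.2 dB), φ = 88.4°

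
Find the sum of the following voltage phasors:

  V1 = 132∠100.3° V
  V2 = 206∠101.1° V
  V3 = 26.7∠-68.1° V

Step 1 — Convert each phasor to rectangular form:
  V1 = 132·(cos(100.3°) + j·sin(100.3°)) = -23.6 + j129.9 V
  V2 = 206·(cos(101.1°) + j·sin(101.1°)) = -39.66 + j202.1 V
  V3 = 26.7·(cos(-68.1°) + j·sin(-68.1°)) = 9.959 - j24.77 V
Step 2 — Sum components: V_total = -53.3 + j307.2 V.
Step 3 — Convert to polar: |V_total| = 311.8 V, ∠V_total = 99.8°.

V_total = 311.8∠99.8° V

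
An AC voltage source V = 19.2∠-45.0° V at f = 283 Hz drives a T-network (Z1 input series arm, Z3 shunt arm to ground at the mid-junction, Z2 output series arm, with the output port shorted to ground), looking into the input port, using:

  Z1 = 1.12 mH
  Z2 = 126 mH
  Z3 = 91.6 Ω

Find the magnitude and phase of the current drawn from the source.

Step 1 — Angular frequency: ω = 2π·f = 2π·283 = 1778 rad/s.
Step 2 — Component impedances:
  Z1: Z = jωL = j·1778·0.00112 = 0 + j1.992 Ω
  Z2: Z = jωL = j·1778·0.126 = 0 + j224 Ω
  Z3: Z = R = 91.6 Ω
Step 3 — With the output port shorted to ground, the output series arm Z2 runs from the junction to ground; the shunt arm Z3 also runs from the junction to ground. They appear in parallel: Z3 || Z2 = 78.48 + j32.09 Ω.
Step 4 — Series with input arm Z1: Z_in = Z1 + (Z3 || Z2) = 78.48 + j34.08 Ω = 85.56∠23.5° Ω.
Step 5 — Source phasor: V = 19.2∠-45.0° V = 13.58 - j13.58 V.
Step 6 — Ohm's law: I = V / Z_total = (13.58 - j13.58) / (78.48 + j34.08) = 0.08235 - j0.2087 A.
Step 7 — Convert to polar: |I| = 0.2244 A, ∠I = -68.5°.

I = 0.2244∠-68.5° A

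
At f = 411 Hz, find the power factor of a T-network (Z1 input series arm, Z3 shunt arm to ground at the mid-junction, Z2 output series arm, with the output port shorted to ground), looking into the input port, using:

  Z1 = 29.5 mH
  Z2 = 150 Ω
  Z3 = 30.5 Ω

Step 1 — Angular frequency: ω = 2π·f = 2π·411 = 2582 rad/s.
Step 2 — Component impedances:
  Z1: Z = jωL = j·2582·0.0295 = 0 + j76.18 Ω
  Z2: Z = R = 150 Ω
  Z3: Z = R = 30.5 Ω
Step 3 — With the output port shorted to ground, the output series arm Z2 runs from the junction to ground; the shunt arm Z3 also runs from the junction to ground. They appear in parallel: Z3 || Z2 = 25.35 Ω.
Step 4 — Series with input arm Z1: Z_in = Z1 + (Z3 || Z2) = 25.35 + j76.18 Ω = 80.29∠71.6° Ω.
Step 5 — Power factor: PF = cos(φ) = Re(Z)/|Z| = 25.35/80.29 = 0.3157.
Step 6 — Type: Im(Z) = 76.18 ⇒ lagging (phase φ = 71.6°).

PF = 0.3157 (lagging, φ = 71.6°)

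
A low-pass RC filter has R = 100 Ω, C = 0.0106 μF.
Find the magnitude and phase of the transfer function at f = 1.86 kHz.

Step 1 — Angular frequency: ω = 2π·1860 = 1.169e+04 rad/s.
Step 2 — Transfer function: H(jω) = 1/(1 + jωRC).
Step 3 — Denominator: 1 + jωRC = 1 + j·1.169e+04·100·1.06e-08 = 1 + j0.01239.
Step 4 — H = 0.9998 - j0.01239.
Step 5 — Magnitude: |H| = 0.9999 (-0.0 dB); phase: φ = -0.7°.

|H| = 0.9999 (-0.0 dB), φ = -0.7°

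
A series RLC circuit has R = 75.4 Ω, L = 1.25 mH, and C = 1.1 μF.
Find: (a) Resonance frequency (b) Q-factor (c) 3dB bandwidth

Step 1 — Resonance: ω₀ = 1/√(LC) = 1/√(0.00125·1.1e-06) = 2.697e+04 rad/s.
Step 2 — f₀ = ω₀/(2π) = 4292 Hz.
Step 3 — Series Q: Q = ω₀L/R = 2.697e+04·0.00125/75.4 = 0.4471.
Step 4 — Bandwidth: Δω = ω₀/Q = 6.032e+04 rad/s; BW = Δω/(2π) = 9600 Hz.

(a) f₀ = 4292 Hz  (b) Q = 0.4471  (c) BW = 9600 Hz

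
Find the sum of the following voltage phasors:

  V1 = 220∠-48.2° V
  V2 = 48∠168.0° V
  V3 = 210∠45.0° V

Step 1 — Convert each phasor to rectangular form:
  V1 = 220·(cos(-48.2°) + j·sin(-48.2°)) = 146.6 - j164 V
  V2 = 48·(cos(168.0°) + j·sin(168.0°)) = -46.95 + j9.98 V
  V3 = 210·(cos(45.0°) + j·sin(45.0°)) = 148.5 + j148.5 V
Step 2 — Sum components: V_total = 248.2 - j5.533 V.
Step 3 — Convert to polar: |V_total| = 248.2 V, ∠V_total = -1.3°.

V_total = 248.2∠-1.3° V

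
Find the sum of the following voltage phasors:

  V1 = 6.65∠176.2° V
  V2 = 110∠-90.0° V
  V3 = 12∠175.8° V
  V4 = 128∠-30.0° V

Step 1 — Convert each phasor to rectangular form:
  V1 = 6.65·(cos(176.2°) + j·sin(176.2°)) = -6.635 + j0.4407 V
  V2 = 110·(cos(-90.0°) + j·sin(-90.0°)) = 0 - j110 V
  V3 = 12·(cos(175.8°) + j·sin(175.8°)) = -11.97 + j0.8789 V
  V4 = 128·(cos(-30.0°) + j·sin(-30.0°)) = 110.9 - j64 V
Step 2 — Sum components: V_total = 92.25 - j172.7 V.
Step 3 — Convert to polar: |V_total| = 195.8 V, ∠V_total = -61.9°.

V_total = 195.8∠-61.9° V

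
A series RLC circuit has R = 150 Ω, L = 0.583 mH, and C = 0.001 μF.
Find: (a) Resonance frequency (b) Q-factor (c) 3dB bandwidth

Step 1 — Resonance condition Im(Z)=0 gives ω₀ = 1/√(LC).
Step 2 — ω₀ = 1/√(0.000583·1e-09) = 1.31e+06 rad/s.
Step 3 — f₀ = ω₀/(2π) = 2.084e+05 Hz.
Step 4 — Series Q: Q = ω₀L/R = 1.31e+06·0.000583/150 = 5.09.
Step 5 — 3dB bandwidth: Δω = ω₀/Q = 2.573e+05 rad/s; BW = Δω/(2π) = 4.095e+04 Hz.

(a) f₀ = 2.084e+05 Hz  (b) Q = 5.09  (c) BW = 4.095e+04 Hz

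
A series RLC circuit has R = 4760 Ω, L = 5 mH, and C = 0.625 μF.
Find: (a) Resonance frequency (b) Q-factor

Step 1 — Resonance condition Im(Z)=0 gives ω₀ = 1/√(LC).
Step 2 — ω₀ = 1/√(0.005·6.25e-07) = 1.789e+04 rad/s.
Step 3 — f₀ = ω₀/(2π) = 2847 Hz.
Step 4 — Series Q: Q = ω₀L/R = 1.789e+04·0.005/4760 = 0.01879.

(a) f₀ = 2847 Hz  (b) Q = 0.01879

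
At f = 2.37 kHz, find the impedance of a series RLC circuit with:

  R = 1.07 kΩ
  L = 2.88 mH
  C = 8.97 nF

Step 1 — Angular frequency: ω = 2π·f = 2π·2370 = 1.489e+04 rad/s.
Step 2 — Component impedances:
  R: Z = R = 1070 Ω
  L: Z = jωL = j·1.489e+04·0.00288 = 0 + j42.89 Ω
  C: Z = 1/(jωC) = -j/(ω·C) = 0 - j7487 Ω
Step 3 — Series combination: Z_total = R + L + C = 1070 - j7444 Ω = 7520∠-81.8° Ω.

Z = 1070 - j7444 Ω = 7520∠-81.8° Ω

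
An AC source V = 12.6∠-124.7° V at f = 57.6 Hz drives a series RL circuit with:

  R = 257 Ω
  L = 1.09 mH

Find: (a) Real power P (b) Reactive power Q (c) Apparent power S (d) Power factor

Step 1 — Angular frequency: ω = 2π·f = 2π·57.6 = 361.9 rad/s.
Step 2 — Component impedances:
  R: Z = R = 257 Ω
  L: Z = jωL = j·361.9·0.00109 = 0 + j0.3945 Ω
Step 3 — Series combination: Z_total = R + L = 257 + j0.3945 Ω = 257∠0.1° Ω.
Step 4 — Source phasor: V = 12.6∠-124.7° V = -7.173 - j10.36 V.
Step 5 — Current: I = V / Z = -0.02797 - j0.04026 A = 0.04903∠-124.8° A.
Step 6 — Complex power: S = V·I* = 0.6177 + j0.0009482 VA.
Step 7 — Real power: P = Re(S) = 0.6177 W.
Step 8 — Reactive power: Q = Im(S) = 0.0009482 VAR.
Step 9 — Apparent power: |S| = 0.6177 VA.
Step 10 — Power factor: PF = P/|S| = 1 (lagging).

(a) P = 0.6177 W  (b) Q = 0.0009482 VAR  (c) S = 0.6177 VA  (d) PF = 1 (lagging)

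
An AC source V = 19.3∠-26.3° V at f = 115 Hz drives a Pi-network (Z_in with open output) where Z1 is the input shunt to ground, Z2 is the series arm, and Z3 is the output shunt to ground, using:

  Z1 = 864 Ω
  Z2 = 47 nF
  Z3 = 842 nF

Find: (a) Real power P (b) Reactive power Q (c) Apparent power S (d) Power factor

Step 1 — Angular frequency: ω = 2π·f = 2π·115 = 722.6 rad/s.
Step 2 — Component impedances:
  Z1: Z = R = 864 Ω
  Z2: Z = 1/(jωC) = -j/(ω·C) = 0 - j2.945e+04 Ω
  Z3: Z = 1/(jωC) = -j/(ω·C) = 0 - j1644 Ω
Step 3 — With open output, the series arm Z2 and the output shunt Z3 appear in series to ground: Z2 + Z3 = 0 - j3.109e+04 Ω.
Step 4 — Parallel with input shunt Z1: Z_in = Z1 || (Z2 + Z3) = 863.3 - j23.99 Ω = 863.7∠-1.6° Ω.
Step 5 — Source phasor: V = 19.3∠-26.3° V = 17.3 - j8.551 V.
Step 6 — Current: I = V / Z = 0.0203 - j0.009341 A = 0.02235∠-24.7° A.
Step 7 — Complex power: S = V·I* = 0.4311 - j0.01198 VA.
Step 8 — Real power: P = Re(S) = 0.4311 W.
Step 9 — Reactive power: Q = Im(S) = -0.01198 VAR.
Step 10 — Apparent power: |S| = 0.4313 VA.
Step 11 — Power factor: PF = P/|S| = 0.9996 (leading).

(a) P = 0.4311 W  (b) Q = -0.01198 VAR  (c) S = 0.4313 VA  (d) PF = 0.9996 (leading)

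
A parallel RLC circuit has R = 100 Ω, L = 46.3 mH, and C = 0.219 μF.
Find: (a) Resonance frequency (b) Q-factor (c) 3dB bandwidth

Step 1 — Resonance: ω₀ = 1/√(LC) = 1/√(0.0463·2.19e-07) = 9931 rad/s.
Step 2 — f₀ = ω₀/(2π) = 1581 Hz.
Step 3 — Parallel Q: Q = R/(ω₀L) = 100/(9931·0.0463) = 0.2175.
Step 4 — Bandwidth: Δω = ω₀/Q = 4.566e+04 rad/s; BW = Δω/(2π) = 7267 Hz.

(a) f₀ = 1581 Hz  (b) Q = 0.2175  (c) BW = 7267 Hz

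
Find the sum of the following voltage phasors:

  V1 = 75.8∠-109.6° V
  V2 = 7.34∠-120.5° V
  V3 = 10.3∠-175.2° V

Step 1 — Convert each phasor to rectangular form:
  V1 = 75.8·(cos(-109.6°) + j·sin(-109.6°)) = -25.43 - j71.41 V
  V2 = 7.34·(cos(-120.5°) + j·sin(-120.5°)) = -3.725 - j6.324 V
  V3 = 10.3·(cos(-175.2°) + j·sin(-175.2°)) = -10.26 - j0.8619 V
Step 2 — Sum components: V_total = -39.42 - j78.59 V.
Step 3 — Convert to polar: |V_total| = 87.92 V, ∠V_total = -116.6°.

V_total = 87.92∠-116.6° V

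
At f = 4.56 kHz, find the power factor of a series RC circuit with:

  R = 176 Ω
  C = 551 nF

Step 1 — Angular frequency: ω = 2π·f = 2π·4560 = 2.865e+04 rad/s.
Step 2 — Component impedances:
  R: Z = R = 176 Ω
  C: Z = 1/(jωC) = -j/(ω·C) = 0 - j63.34 Ω
Step 3 — Series combination: Z_total = R + C = 176 - j63.34 Ω = 187.1∠-19.8° Ω.
Step 4 — Power factor: PF = cos(φ) = Re(Z)/|Z| = 176/187.05 = 0.9409.
Step 5 — Type: Im(Z) = -63.34 ⇒ leading (phase φ = -19.8°).

PF = 0.9409 (leading, φ = -19.8°)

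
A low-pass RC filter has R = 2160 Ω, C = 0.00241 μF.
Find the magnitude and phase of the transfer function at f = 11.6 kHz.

Step 1 — Angular frequency: ω = 2π·1.16e+04 = 7.288e+04 rad/s.
Step 2 — Transfer function: H(jω) = 1/(1 + jωRC).
Step 3 — Denominator: 1 + jωRC = 1 + j·7.288e+04·2160·2.41e-09 = 1 + j0.3794.
Step 4 — H = 0.8742 - j0.3317.
Step 5 — Magnitude: |H| = 0.935 (-0.6 dB); phase: φ = -20.8°.

|H| = 0.935 (-0.6 dB), φ = -20.8°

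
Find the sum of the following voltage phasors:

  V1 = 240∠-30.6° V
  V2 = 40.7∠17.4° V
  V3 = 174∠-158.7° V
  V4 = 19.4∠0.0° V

Step 1 — Convert each phasor to rectangular form:
  V1 = 240·(cos(-30.6°) + j·sin(-30.6°)) = 206.6 - j122.2 V
  V2 = 40.7·(cos(17.4°) + j·sin(17.4°)) = 38.84 + j12.17 V
  V3 = 174·(cos(-158.7°) + j·sin(-158.7°)) = -162.1 - j63.21 V
  V4 = 19.4·(cos(0.0°) + j·sin(0.0°)) = 19.4 V
Step 2 — Sum components: V_total = 102.7 - j173.2 V.
Step 3 — Convert to polar: |V_total| = 201.4 V, ∠V_total = -59.3°.

V_total = 201.4∠-59.3° V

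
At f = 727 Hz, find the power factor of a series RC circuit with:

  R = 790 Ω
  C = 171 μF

Step 1 — Angular frequency: ω = 2π·f = 2π·727 = 4568 rad/s.
Step 2 — Component impedances:
  R: Z = R = 790 Ω
  C: Z = 1/(jωC) = -j/(ω·C) = 0 - j1.28 Ω
Step 3 — Series combination: Z_total = R + C = 790 - j1.28 Ω = 790∠-0.1° Ω.
Step 4 — Power factor: PF = cos(φ) = Re(Z)/|Z| = 790/790 = 1.
Step 5 — Type: Im(Z) = -1.28 ⇒ leading (phase φ = -0.1°).

PF = 1 (leading, φ = -0.1°)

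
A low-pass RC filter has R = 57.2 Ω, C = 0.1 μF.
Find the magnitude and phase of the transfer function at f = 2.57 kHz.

Step 1 — Angular frequency: ω = 2π·2570 = 1.615e+04 rad/s.
Step 2 — Transfer function: H(jω) = 1/(1 + jωRC).
Step 3 — Denominator: 1 + jωRC = 1 + j·1.615e+04·57.2·1e-07 = 1 + j0.09237.
Step 4 — H = 0.9915 - j0.09158.
Step 5 — Magnitude: |H| = 0.9958 (-0.0 dB); phase: φ = -5.3°.

|H| = 0.9958 (-0.0 dB), φ = -5.3°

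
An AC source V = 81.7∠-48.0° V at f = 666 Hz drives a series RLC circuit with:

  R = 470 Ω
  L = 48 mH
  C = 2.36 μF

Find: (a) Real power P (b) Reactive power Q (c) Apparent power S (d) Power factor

Step 1 — Angular frequency: ω = 2π·f = 2π·666 = 4185 rad/s.
Step 2 — Component impedances:
  R: Z = R = 470 Ω
  L: Z = jωL = j·4185·0.048 = 0 + j200.9 Ω
  C: Z = 1/(jωC) = -j/(ω·C) = 0 - j101.3 Ω
Step 3 — Series combination: Z_total = R + L + C = 470 + j99.6 Ω = 480.4∠12.0° Ω.
Step 4 — Source phasor: V = 81.7∠-48.0° V = 54.67 - j60.71 V.
Step 5 — Current: I = V / Z = 0.08512 - j0.1472 A = 0.1701∠-60.0° A.
Step 6 — Complex power: S = V·I* = 13.59 + j2.88 VA.
Step 7 — Real power: P = Re(S) = 13.59 W.
Step 8 — Reactive power: Q = Im(S) = 2.88 VAR.
Step 9 — Apparent power: |S| = 13.89 VA.
Step 10 — Power factor: PF = P/|S| = 0.9783 (lagging).

(a) P = 13.59 W  (b) Q = 2.88 VAR  (c) S = 13.89 VA  (d) PF = 0.9783 (lagging)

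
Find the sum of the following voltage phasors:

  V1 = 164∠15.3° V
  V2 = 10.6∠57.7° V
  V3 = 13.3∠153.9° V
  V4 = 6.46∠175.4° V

Step 1 — Convert each phasor to rectangular form:
  V1 = 164·(cos(15.3°) + j·sin(15.3°)) = 158.2 + j43.28 V
  V2 = 10.6·(cos(57.7°) + j·sin(57.7°)) = 5.664 + j8.96 V
  V3 = 13.3·(cos(153.9°) + j·sin(153.9°)) = -11.94 + j5.851 V
  V4 = 6.46·(cos(175.4°) + j·sin(175.4°)) = -6.439 + j0.5181 V
Step 2 — Sum components: V_total = 145.5 + j58.6 V.
Step 3 — Convert to polar: |V_total| = 156.8 V, ∠V_total = 21.9°.

V_total = 156.8∠21.9° V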